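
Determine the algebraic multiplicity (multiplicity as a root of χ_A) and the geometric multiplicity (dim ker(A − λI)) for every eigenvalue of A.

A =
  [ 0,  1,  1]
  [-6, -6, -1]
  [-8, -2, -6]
λ = -4: alg = 3, geom = 1

Step 1 — factor the characteristic polynomial to read off the algebraic multiplicities:
  χ_A(x) = (x + 4)^3

Step 2 — compute geometric multiplicities via the rank-nullity identity g(λ) = n − rank(A − λI):
  rank(A − (-4)·I) = 2, so dim ker(A − (-4)·I) = n − 2 = 1

Summary:
  λ = -4: algebraic multiplicity = 3, geometric multiplicity = 1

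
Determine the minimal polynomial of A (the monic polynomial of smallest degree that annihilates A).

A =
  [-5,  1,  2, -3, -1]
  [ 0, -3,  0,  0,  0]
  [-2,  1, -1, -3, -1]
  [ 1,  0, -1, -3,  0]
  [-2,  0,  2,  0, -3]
x^3 + 9*x^2 + 27*x + 27

The characteristic polynomial is χ_A(x) = (x + 3)^5, so the eigenvalues are known. The minimal polynomial is
  m_A(x) = Π_λ (x − λ)^{k_λ}
where k_λ is the size of the *largest* Jordan block for λ (equivalently, the smallest k with (A − λI)^k v = 0 for every generalised eigenvector v of λ).

  λ = -3: largest Jordan block has size 3, contributing (x + 3)^3

So m_A(x) = (x + 3)^3 = x^3 + 9*x^2 + 27*x + 27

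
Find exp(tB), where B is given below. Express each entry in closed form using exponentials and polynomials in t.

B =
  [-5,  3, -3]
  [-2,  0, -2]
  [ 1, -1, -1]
e^{tB} =
  [-3*t*exp(-2*t) + exp(-2*t), 3*t*exp(-2*t), -3*t*exp(-2*t)]
  [-2*t*exp(-2*t), 2*t*exp(-2*t) + exp(-2*t), -2*t*exp(-2*t)]
  [t*exp(-2*t), -t*exp(-2*t), t*exp(-2*t) + exp(-2*t)]

Strategy: write B = P · J · P⁻¹ where J is a Jordan canonical form, so e^{tB} = P · e^{tJ} · P⁻¹, and e^{tJ} can be computed block-by-block.

B has Jordan form
J =
  [-2,  1,  0]
  [ 0, -2,  0]
  [ 0,  0, -2]
(up to reordering of blocks).

Per-block formulas:
  For a 2×2 Jordan block J_2(-2): exp(t · J_2(-2)) = e^(-2t)·(I + t·N), where N is the 2×2 nilpotent shift.
  For a 1×1 block at λ = -2: exp(t · [-2]) = [e^(-2t)].

After assembling e^{tJ} and conjugating by P, we get:

e^{tB} =
  [-3*t*exp(-2*t) + exp(-2*t), 3*t*exp(-2*t), -3*t*exp(-2*t)]
  [-2*t*exp(-2*t), 2*t*exp(-2*t) + exp(-2*t), -2*t*exp(-2*t)]
  [t*exp(-2*t), -t*exp(-2*t), t*exp(-2*t) + exp(-2*t)]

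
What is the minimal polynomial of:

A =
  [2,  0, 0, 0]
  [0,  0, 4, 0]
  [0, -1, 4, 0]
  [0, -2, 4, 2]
x^2 - 4*x + 4

The characteristic polynomial is χ_A(x) = (x - 2)^4, so the eigenvalues are known. The minimal polynomial is
  m_A(x) = Π_λ (x − λ)^{k_λ}
where k_λ is the size of the *largest* Jordan block for λ (equivalently, the smallest k with (A − λI)^k v = 0 for every generalised eigenvector v of λ).

  λ = 2: largest Jordan block has size 2, contributing (x − 2)^2

So m_A(x) = (x - 2)^2 = x^2 - 4*x + 4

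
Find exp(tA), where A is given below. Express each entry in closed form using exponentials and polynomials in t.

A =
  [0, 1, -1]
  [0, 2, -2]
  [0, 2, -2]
e^{tA} =
  [1, t, -t]
  [0, 2*t + 1, -2*t]
  [0, 2*t, 1 - 2*t]

Strategy: write A = P · J · P⁻¹ where J is a Jordan canonical form, so e^{tA} = P · e^{tJ} · P⁻¹, and e^{tJ} can be computed block-by-block.

A has Jordan form
J =
  [0, 1, 0]
  [0, 0, 0]
  [0, 0, 0]
(up to reordering of blocks).

Per-block formulas:
  For a 1×1 block at λ = 0: exp(t · [0]) = [e^(0t)].
  For a 2×2 Jordan block J_2(0): exp(t · J_2(0)) = e^(0t)·(I + t·N), where N is the 2×2 nilpotent shift.

After assembling e^{tJ} and conjugating by P, we get:

e^{tA} =
  [1, t, -t]
  [0, 2*t + 1, -2*t]
  [0, 2*t, 1 - 2*t]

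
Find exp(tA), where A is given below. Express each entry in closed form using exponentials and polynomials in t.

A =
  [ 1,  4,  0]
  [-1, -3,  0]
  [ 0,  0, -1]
e^{tA} =
  [2*t*exp(-t) + exp(-t), 4*t*exp(-t), 0]
  [-t*exp(-t), -2*t*exp(-t) + exp(-t), 0]
  [0, 0, exp(-t)]

Strategy: write A = P · J · P⁻¹ where J is a Jordan canonical form, so e^{tA} = P · e^{tJ} · P⁻¹, and e^{tJ} can be computed block-by-block.

A has Jordan form
J =
  [-1,  1,  0]
  [ 0, -1,  0]
  [ 0,  0, -1]
(up to reordering of blocks).

Per-block formulas:
  For a 2×2 Jordan block J_2(-1): exp(t · J_2(-1)) = e^(-1t)·(I + t·N), where N is the 2×2 nilpotent shift.
  For a 1×1 block at λ = -1: exp(t · [-1]) = [e^(-1t)].

After assembling e^{tJ} and conjugating by P, we get:

e^{tA} =
  [2*t*exp(-t) + exp(-t), 4*t*exp(-t), 0]
  [-t*exp(-t), -2*t*exp(-t) + exp(-t), 0]
  [0, 0, exp(-t)]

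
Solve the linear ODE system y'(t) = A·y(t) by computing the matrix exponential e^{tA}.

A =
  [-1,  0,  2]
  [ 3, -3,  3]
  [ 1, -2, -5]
e^{tA} =
  [3*t^2*exp(-3*t) + 2*t*exp(-3*t) + exp(-3*t), -2*t^2*exp(-3*t), 2*t*exp(-3*t)]
  [9*t^2*exp(-3*t)/2 + 3*t*exp(-3*t), -3*t^2*exp(-3*t) + exp(-3*t), 3*t*exp(-3*t)]
  [-3*t^2*exp(-3*t) + t*exp(-3*t), 2*t^2*exp(-3*t) - 2*t*exp(-3*t), -2*t*exp(-3*t) + exp(-3*t)]

Strategy: write A = P · J · P⁻¹ where J is a Jordan canonical form, so e^{tA} = P · e^{tJ} · P⁻¹, and e^{tJ} can be computed block-by-block.

A has Jordan form
J =
  [-3,  1,  0]
  [ 0, -3,  1]
  [ 0,  0, -3]
(up to reordering of blocks).

Per-block formulas:
  For a 3×3 Jordan block J_3(-3): exp(t · J_3(-3)) = e^(-3t)·(I + t·N + (t^2/2)·N^2), where N is the 3×3 nilpotent shift.

After assembling e^{tJ} and conjugating by P, we get:

e^{tA} =
  [3*t^2*exp(-3*t) + 2*t*exp(-3*t) + exp(-3*t), -2*t^2*exp(-3*t), 2*t*exp(-3*t)]
  [9*t^2*exp(-3*t)/2 + 3*t*exp(-3*t), -3*t^2*exp(-3*t) + exp(-3*t), 3*t*exp(-3*t)]
  [-3*t^2*exp(-3*t) + t*exp(-3*t), 2*t^2*exp(-3*t) - 2*t*exp(-3*t), -2*t*exp(-3*t) + exp(-3*t)]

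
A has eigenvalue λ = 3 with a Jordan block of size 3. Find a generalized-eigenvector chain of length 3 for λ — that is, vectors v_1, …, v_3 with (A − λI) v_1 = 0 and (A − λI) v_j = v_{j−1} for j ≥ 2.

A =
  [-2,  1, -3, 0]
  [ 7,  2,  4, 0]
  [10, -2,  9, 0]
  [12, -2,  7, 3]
A Jordan chain for λ = 3 of length 3:
v_1 = (2, -2, -4, -4)ᵀ
v_2 = (-5, 7, 10, 12)ᵀ
v_3 = (1, 0, 0, 0)ᵀ

Let N = A − (3)·I. We want v_3 with N^3 v_3 = 0 but N^2 v_3 ≠ 0; then v_{j-1} := N · v_j for j = 3, …, 2.

Pick v_3 = (1, 0, 0, 0)ᵀ.
Then v_2 = N · v_3 = (-5, 7, 10, 12)ᵀ.
Then v_1 = N · v_2 = (2, -2, -4, -4)ᵀ.

Sanity check: (A − (3)·I) v_1 = (0, 0, 0, 0)ᵀ = 0. ✓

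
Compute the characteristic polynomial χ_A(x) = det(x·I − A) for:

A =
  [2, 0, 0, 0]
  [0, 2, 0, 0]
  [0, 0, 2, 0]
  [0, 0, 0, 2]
x^4 - 8*x^3 + 24*x^2 - 32*x + 16

Expanding det(x·I − A) (e.g. by cofactor expansion or by noting that A is similar to its Jordan form J, which has the same characteristic polynomial as A) gives
  χ_A(x) = x^4 - 8*x^3 + 24*x^2 - 32*x + 16
which factors as (x - 2)^4. The eigenvalues (with algebraic multiplicities) are λ = 2 with multiplicity 4.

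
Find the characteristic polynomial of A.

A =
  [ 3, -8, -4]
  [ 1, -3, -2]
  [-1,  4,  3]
x^3 - 3*x^2 + 3*x - 1

Expanding det(x·I − A) (e.g. by cofactor expansion or by noting that A is similar to its Jordan form J, which has the same characteristic polynomial as A) gives
  χ_A(x) = x^3 - 3*x^2 + 3*x - 1
which factors as (x - 1)^3. The eigenvalues (with algebraic multiplicities) are λ = 1 with multiplicity 3.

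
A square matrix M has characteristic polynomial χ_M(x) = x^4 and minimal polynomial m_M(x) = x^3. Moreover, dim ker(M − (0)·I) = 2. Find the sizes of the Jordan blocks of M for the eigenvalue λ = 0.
Block sizes for λ = 0: [3, 1]

Step 1 — from the characteristic polynomial, algebraic multiplicity of λ = 0 is 4. From dim ker(M − (0)·I) = 2, there are exactly 2 Jordan blocks for λ = 0.
Step 2 — from the minimal polynomial, the factor (x − 0)^3 tells us the largest block for λ = 0 has size 3.
Step 3 — with total size 4, 2 blocks, and largest block 3, the block sizes (in nonincreasing order) are [3, 1].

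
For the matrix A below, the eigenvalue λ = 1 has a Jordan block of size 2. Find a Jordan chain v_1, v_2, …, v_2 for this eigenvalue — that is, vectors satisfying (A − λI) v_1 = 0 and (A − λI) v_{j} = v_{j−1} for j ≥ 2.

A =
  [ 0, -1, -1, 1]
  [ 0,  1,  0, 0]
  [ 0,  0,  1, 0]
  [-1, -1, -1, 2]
A Jordan chain for λ = 1 of length 2:
v_1 = (-1, 0, 0, -1)ᵀ
v_2 = (1, 0, 0, 0)ᵀ

Let N = A − (1)·I. We want v_2 with N^2 v_2 = 0 but N^1 v_2 ≠ 0; then v_{j-1} := N · v_j for j = 2, …, 2.

Pick v_2 = (1, 0, 0, 0)ᵀ.
Then v_1 = N · v_2 = (-1, 0, 0, -1)ᵀ.

Sanity check: (A − (1)·I) v_1 = (0, 0, 0, 0)ᵀ = 0. ✓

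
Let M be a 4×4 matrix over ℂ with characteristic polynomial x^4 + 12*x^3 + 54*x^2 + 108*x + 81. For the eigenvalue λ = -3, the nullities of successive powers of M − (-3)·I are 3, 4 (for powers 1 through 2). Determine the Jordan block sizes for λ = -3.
Block sizes for λ = -3: [2, 1, 1]

From the dimensions of kernels of powers, the number of Jordan blocks of size at least j is d_j − d_{j−1} where d_j = dim ker(N^j) (with d_0 = 0). Computing the differences gives [3, 1].
The number of blocks of size exactly k is (#blocks of size ≥ k) − (#blocks of size ≥ k + 1), so the partition is: 2 block(s) of size 1, 1 block(s) of size 2.
In nonincreasing order the block sizes are [2, 1, 1].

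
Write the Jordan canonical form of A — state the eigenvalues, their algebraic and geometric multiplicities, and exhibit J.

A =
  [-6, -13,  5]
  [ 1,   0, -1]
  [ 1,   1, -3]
J_3(-3)

The characteristic polynomial is
  det(x·I − A) = x^3 + 9*x^2 + 27*x + 27 = (x + 3)^3

Eigenvalues and multiplicities (the geometric multiplicity of λ is n − rank(A − λI), which equals the number of Jordan blocks for λ):
  λ = -3: algebraic multiplicity = 3, geometric multiplicity = 1

Determining the block sizes for each eigenvalue:
  λ = -3: one block (gm = 1), so the single block has size am = 3 → block sizes [3]

Assembling the blocks gives a Jordan form
J =
  [-3,  1,  0]
  [ 0, -3,  1]
  [ 0,  0, -3]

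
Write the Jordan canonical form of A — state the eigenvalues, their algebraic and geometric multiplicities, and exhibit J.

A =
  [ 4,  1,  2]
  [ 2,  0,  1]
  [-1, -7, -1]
J_3(1)

The characteristic polynomial is
  det(x·I − A) = x^3 - 3*x^2 + 3*x - 1 = (x - 1)^3

Eigenvalues and multiplicities (the geometric multiplicity of λ is n − rank(A − λI), which equals the number of Jordan blocks for λ):
  λ = 1: algebraic multiplicity = 3, geometric multiplicity = 1

Determining the block sizes for each eigenvalue:
  λ = 1: one block (gm = 1), so the single block has size am = 3 → block sizes [3]

Assembling the blocks gives a Jordan form
J =
  [1, 1, 0]
  [0, 1, 1]
  [0, 0, 1]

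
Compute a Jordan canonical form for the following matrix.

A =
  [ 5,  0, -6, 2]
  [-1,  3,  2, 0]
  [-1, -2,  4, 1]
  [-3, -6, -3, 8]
J_2(5) ⊕ J_2(5)

The characteristic polynomial is
  det(x·I − A) = x^4 - 20*x^3 + 150*x^2 - 500*x + 625 = (x - 5)^4

Eigenvalues and multiplicities (the geometric multiplicity of λ is n − rank(A − λI), which equals the number of Jordan blocks for λ):
  λ = 5: algebraic multiplicity = 4, geometric multiplicity = 2

Determining the block sizes for each eigenvalue:
  λ = 5: with am = 4 and gm = 2, the partition is not yet determined (e.g. several partitions of 4 into 2 parts exist). Let N = A − (5)·I. Computing rank(N^1) = 2, rank(N^2) = 0; the number of blocks of size ≥ j is rank(N^{j−1}) − rank(N^j), giving [2, 2]. So we have 2 block(s) of size 2 → block sizes [2, 2]

Assembling the blocks gives a Jordan form
J =
  [5, 1, 0, 0]
  [0, 5, 0, 0]
  [0, 0, 5, 1]
  [0, 0, 0, 5]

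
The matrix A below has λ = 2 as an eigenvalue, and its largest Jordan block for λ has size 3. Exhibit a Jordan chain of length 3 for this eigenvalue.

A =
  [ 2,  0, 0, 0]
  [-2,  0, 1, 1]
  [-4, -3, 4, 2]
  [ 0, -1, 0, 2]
A Jordan chain for λ = 2 of length 3:
v_1 = (0, 0, -2, 2)ᵀ
v_2 = (0, -2, -4, 0)ᵀ
v_3 = (1, 0, 0, 0)ᵀ

Let N = A − (2)·I. We want v_3 with N^3 v_3 = 0 but N^2 v_3 ≠ 0; then v_{j-1} := N · v_j for j = 3, …, 2.

Pick v_3 = (1, 0, 0, 0)ᵀ.
Then v_2 = N · v_3 = (0, -2, -4, 0)ᵀ.
Then v_1 = N · v_2 = (0, 0, -2, 2)ᵀ.

Sanity check: (A − (2)·I) v_1 = (0, 0, 0, 0)ᵀ = 0. ✓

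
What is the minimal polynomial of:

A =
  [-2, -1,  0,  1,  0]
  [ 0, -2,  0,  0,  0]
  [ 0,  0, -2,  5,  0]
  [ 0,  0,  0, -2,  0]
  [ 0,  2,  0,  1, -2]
x^2 + 4*x + 4

The characteristic polynomial is χ_A(x) = (x + 2)^5, so the eigenvalues are known. The minimal polynomial is
  m_A(x) = Π_λ (x − λ)^{k_λ}
where k_λ is the size of the *largest* Jordan block for λ (equivalently, the smallest k with (A − λI)^k v = 0 for every generalised eigenvector v of λ).

  λ = -2: largest Jordan block has size 2, contributing (x + 2)^2

So m_A(x) = (x + 2)^2 = x^2 + 4*x + 4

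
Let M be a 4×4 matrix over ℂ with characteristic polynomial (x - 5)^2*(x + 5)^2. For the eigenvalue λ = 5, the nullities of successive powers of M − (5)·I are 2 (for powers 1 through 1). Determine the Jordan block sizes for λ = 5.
Block sizes for λ = 5: [1, 1]

From the dimensions of kernels of powers, the number of Jordan blocks of size at least j is d_j − d_{j−1} where d_j = dim ker(N^j) (with d_0 = 0). Computing the differences gives [2].
The number of blocks of size exactly k is (#blocks of size ≥ k) − (#blocks of size ≥ k + 1), so the partition is: 2 block(s) of size 1.
In nonincreasing order the block sizes are [1, 1].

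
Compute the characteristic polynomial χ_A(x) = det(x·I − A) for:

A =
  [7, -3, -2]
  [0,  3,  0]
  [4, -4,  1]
x^3 - 11*x^2 + 39*x - 45

Expanding det(x·I − A) (e.g. by cofactor expansion or by noting that A is similar to its Jordan form J, which has the same characteristic polynomial as A) gives
  χ_A(x) = x^3 - 11*x^2 + 39*x - 45
which factors as (x - 5)*(x - 3)^2. The eigenvalues (with algebraic multiplicities) are λ = 3 with multiplicity 2, λ = 5 with multiplicity 1.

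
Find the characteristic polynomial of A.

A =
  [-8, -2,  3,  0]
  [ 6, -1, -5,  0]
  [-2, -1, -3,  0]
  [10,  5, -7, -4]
x^4 + 16*x^3 + 96*x^2 + 256*x + 256

Expanding det(x·I − A) (e.g. by cofactor expansion or by noting that A is similar to its Jordan form J, which has the same characteristic polynomial as A) gives
  χ_A(x) = x^4 + 16*x^3 + 96*x^2 + 256*x + 256
which factors as (x + 4)^4. The eigenvalues (with algebraic multiplicities) are λ = -4 with multiplicity 4.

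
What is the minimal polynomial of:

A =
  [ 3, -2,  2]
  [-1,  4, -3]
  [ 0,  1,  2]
x^3 - 9*x^2 + 27*x - 27

The characteristic polynomial is χ_A(x) = (x - 3)^3, so the eigenvalues are known. The minimal polynomial is
  m_A(x) = Π_λ (x − λ)^{k_λ}
where k_λ is the size of the *largest* Jordan block for λ (equivalently, the smallest k with (A − λI)^k v = 0 for every generalised eigenvector v of λ).

  λ = 3: largest Jordan block has size 3, contributing (x − 3)^3

So m_A(x) = (x - 3)^3 = x^3 - 9*x^2 + 27*x - 27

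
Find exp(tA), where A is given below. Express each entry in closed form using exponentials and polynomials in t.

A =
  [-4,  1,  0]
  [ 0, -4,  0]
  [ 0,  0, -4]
e^{tA} =
  [exp(-4*t), t*exp(-4*t), 0]
  [0, exp(-4*t), 0]
  [0, 0, exp(-4*t)]

Strategy: write A = P · J · P⁻¹ where J is a Jordan canonical form, so e^{tA} = P · e^{tJ} · P⁻¹, and e^{tJ} can be computed block-by-block.

A has Jordan form
J =
  [-4,  1,  0]
  [ 0, -4,  0]
  [ 0,  0, -4]
(up to reordering of blocks).

Per-block formulas:
  For a 2×2 Jordan block J_2(-4): exp(t · J_2(-4)) = e^(-4t)·(I + t·N), where N is the 2×2 nilpotent shift.
  For a 1×1 block at λ = -4: exp(t · [-4]) = [e^(-4t)].

After assembling e^{tJ} and conjugating by P, we get:

e^{tA} =
  [exp(-4*t), t*exp(-4*t), 0]
  [0, exp(-4*t), 0]
  [0, 0, exp(-4*t)]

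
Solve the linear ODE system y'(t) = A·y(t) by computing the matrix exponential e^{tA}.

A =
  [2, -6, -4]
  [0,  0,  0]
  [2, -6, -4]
e^{tA} =
  [2 - exp(-2*t), -3 + 3*exp(-2*t), -2 + 2*exp(-2*t)]
  [0, 1, 0]
  [1 - exp(-2*t), -3 + 3*exp(-2*t), -1 + 2*exp(-2*t)]

Strategy: write A = P · J · P⁻¹ where J is a Jordan canonical form, so e^{tA} = P · e^{tJ} · P⁻¹, and e^{tJ} can be computed block-by-block.

A has Jordan form
J =
  [-2, 0, 0]
  [ 0, 0, 0]
  [ 0, 0, 0]
(up to reordering of blocks).

Per-block formulas:
  For a 1×1 block at λ = 0: exp(t · [0]) = [e^(0t)].
  For a 1×1 block at λ = -2: exp(t · [-2]) = [e^(-2t)].

After assembling e^{tJ} and conjugating by P, we get:

e^{tA} =
  [2 - exp(-2*t), -3 + 3*exp(-2*t), -2 + 2*exp(-2*t)]
  [0, 1, 0]
  [1 - exp(-2*t), -3 + 3*exp(-2*t), -1 + 2*exp(-2*t)]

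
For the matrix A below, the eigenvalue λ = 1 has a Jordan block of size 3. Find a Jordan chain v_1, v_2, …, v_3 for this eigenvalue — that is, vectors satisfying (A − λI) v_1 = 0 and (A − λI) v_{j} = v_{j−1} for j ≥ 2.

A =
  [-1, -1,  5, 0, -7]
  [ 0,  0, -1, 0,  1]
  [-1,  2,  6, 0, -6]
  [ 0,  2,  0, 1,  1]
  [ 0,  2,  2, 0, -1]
A Jordan chain for λ = 1 of length 3:
v_1 = (-1, 1, -3, 0, -2)ᵀ
v_2 = (-2, 0, -1, 0, 0)ᵀ
v_3 = (1, 0, 0, 0, 0)ᵀ

Let N = A − (1)·I. We want v_3 with N^3 v_3 = 0 but N^2 v_3 ≠ 0; then v_{j-1} := N · v_j for j = 3, …, 2.

Pick v_3 = (1, 0, 0, 0, 0)ᵀ.
Then v_2 = N · v_3 = (-2, 0, -1, 0, 0)ᵀ.
Then v_1 = N · v_2 = (-1, 1, -3, 0, -2)ᵀ.

Sanity check: (A − (1)·I) v_1 = (0, 0, 0, 0, 0)ᵀ = 0. ✓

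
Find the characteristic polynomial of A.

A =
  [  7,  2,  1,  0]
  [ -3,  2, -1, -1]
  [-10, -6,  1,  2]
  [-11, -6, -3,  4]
x^4 - 14*x^3 + 73*x^2 - 168*x + 144

Expanding det(x·I − A) (e.g. by cofactor expansion or by noting that A is similar to its Jordan form J, which has the same characteristic polynomial as A) gives
  χ_A(x) = x^4 - 14*x^3 + 73*x^2 - 168*x + 144
which factors as (x - 4)^2*(x - 3)^2. The eigenvalues (with algebraic multiplicities) are λ = 3 with multiplicity 2, λ = 4 with multiplicity 2.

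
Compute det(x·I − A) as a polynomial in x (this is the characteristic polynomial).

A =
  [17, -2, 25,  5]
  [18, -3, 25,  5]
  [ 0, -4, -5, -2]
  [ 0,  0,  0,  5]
x^4 - 14*x^3 + 60*x^2 - 50*x - 125

Expanding det(x·I − A) (e.g. by cofactor expansion or by noting that A is similar to its Jordan form J, which has the same characteristic polynomial as A) gives
  χ_A(x) = x^4 - 14*x^3 + 60*x^2 - 50*x - 125
which factors as (x - 5)^3*(x + 1). The eigenvalues (with algebraic multiplicities) are λ = -1 with multiplicity 1, λ = 5 with multiplicity 3.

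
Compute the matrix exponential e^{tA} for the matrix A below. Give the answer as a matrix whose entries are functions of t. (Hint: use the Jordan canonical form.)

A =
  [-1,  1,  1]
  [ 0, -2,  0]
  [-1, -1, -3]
e^{tA} =
  [t*exp(-2*t) + exp(-2*t), t*exp(-2*t), t*exp(-2*t)]
  [0, exp(-2*t), 0]
  [-t*exp(-2*t), -t*exp(-2*t), -t*exp(-2*t) + exp(-2*t)]

Strategy: write A = P · J · P⁻¹ where J is a Jordan canonical form, so e^{tA} = P · e^{tJ} · P⁻¹, and e^{tJ} can be computed block-by-block.

A has Jordan form
J =
  [-2,  1,  0]
  [ 0, -2,  0]
  [ 0,  0, -2]
(up to reordering of blocks).

Per-block formulas:
  For a 1×1 block at λ = -2: exp(t · [-2]) = [e^(-2t)].
  For a 2×2 Jordan block J_2(-2): exp(t · J_2(-2)) = e^(-2t)·(I + t·N), where N is the 2×2 nilpotent shift.

After assembling e^{tJ} and conjugating by P, we get:

e^{tA} =
  [t*exp(-2*t) + exp(-2*t), t*exp(-2*t), t*exp(-2*t)]
  [0, exp(-2*t), 0]
  [-t*exp(-2*t), -t*exp(-2*t), -t*exp(-2*t) + exp(-2*t)]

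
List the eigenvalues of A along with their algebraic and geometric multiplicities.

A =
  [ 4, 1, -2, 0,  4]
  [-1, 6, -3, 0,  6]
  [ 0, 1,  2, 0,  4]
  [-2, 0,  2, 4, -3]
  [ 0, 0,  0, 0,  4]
λ = 4: alg = 5, geom = 2

Step 1 — factor the characteristic polynomial to read off the algebraic multiplicities:
  χ_A(x) = (x - 4)^5

Step 2 — compute geometric multiplicities via the rank-nullity identity g(λ) = n − rank(A − λI):
  rank(A − (4)·I) = 3, so dim ker(A − (4)·I) = n − 3 = 2

Summary:
  λ = 4: algebraic multiplicity = 5, geometric multiplicity = 2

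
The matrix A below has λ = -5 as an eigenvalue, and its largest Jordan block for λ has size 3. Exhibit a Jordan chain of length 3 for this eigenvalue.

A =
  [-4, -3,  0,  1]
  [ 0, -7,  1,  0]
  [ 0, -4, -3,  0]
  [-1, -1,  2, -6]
A Jordan chain for λ = -5 of length 3:
v_1 = (2, 0, 0, -2)ᵀ
v_2 = (-3, -2, -4, -1)ᵀ
v_3 = (0, 1, 0, 0)ᵀ

Let N = A − (-5)·I. We want v_3 with N^3 v_3 = 0 but N^2 v_3 ≠ 0; then v_{j-1} := N · v_j for j = 3, …, 2.

Pick v_3 = (0, 1, 0, 0)ᵀ.
Then v_2 = N · v_3 = (-3, -2, -4, -1)ᵀ.
Then v_1 = N · v_2 = (2, 0, 0, -2)ᵀ.

Sanity check: (A − (-5)·I) v_1 = (0, 0, 0, 0)ᵀ = 0. ✓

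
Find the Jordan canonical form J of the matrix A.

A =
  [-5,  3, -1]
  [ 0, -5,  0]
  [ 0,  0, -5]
J_2(-5) ⊕ J_1(-5)

The characteristic polynomial is
  det(x·I − A) = x^3 + 15*x^2 + 75*x + 125 = (x + 5)^3

Eigenvalues and multiplicities (the geometric multiplicity of λ is n − rank(A − λI), which equals the number of Jordan blocks for λ):
  λ = -5: algebraic multiplicity = 3, geometric multiplicity = 2

Determining the block sizes for each eigenvalue:
  λ = -5: 2 blocks summing to 3 forces exactly one block of size 2 and the rest size 1 → block sizes [2, 1]

Assembling the blocks gives a Jordan form
J =
  [-5,  1,  0]
  [ 0, -5,  0]
  [ 0,  0, -5]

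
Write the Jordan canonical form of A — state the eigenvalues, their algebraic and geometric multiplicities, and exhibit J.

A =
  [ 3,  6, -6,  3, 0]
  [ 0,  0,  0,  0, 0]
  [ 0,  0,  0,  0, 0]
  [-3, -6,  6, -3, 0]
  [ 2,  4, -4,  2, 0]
J_2(0) ⊕ J_1(0) ⊕ J_1(0) ⊕ J_1(0)

The characteristic polynomial is
  det(x·I − A) = x^5

Eigenvalues and multiplicities (the geometric multiplicity of λ is n − rank(A − λI), which equals the number of Jordan blocks for λ):
  λ = 0: algebraic multiplicity = 5, geometric multiplicity = 4

Determining the block sizes for each eigenvalue:
  λ = 0: 4 blocks summing to 5 forces exactly one block of size 2 and the rest size 1 → block sizes [2, 1, 1, 1]

Assembling the blocks gives a Jordan form
J =
  [0, 1, 0, 0, 0]
  [0, 0, 0, 0, 0]
  [0, 0, 0, 0, 0]
  [0, 0, 0, 0, 0]
  [0, 0, 0, 0, 0]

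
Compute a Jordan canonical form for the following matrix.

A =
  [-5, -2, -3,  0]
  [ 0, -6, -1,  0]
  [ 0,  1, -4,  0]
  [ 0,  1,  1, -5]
J_3(-5) ⊕ J_1(-5)

The characteristic polynomial is
  det(x·I − A) = x^4 + 20*x^3 + 150*x^2 + 500*x + 625 = (x + 5)^4

Eigenvalues and multiplicities (the geometric multiplicity of λ is n − rank(A − λI), which equals the number of Jordan blocks for λ):
  λ = -5: algebraic multiplicity = 4, geometric multiplicity = 2

Determining the block sizes for each eigenvalue:
  λ = -5: with am = 4 and gm = 2, the partition is not yet determined (e.g. several partitions of 4 into 2 parts exist). Let N = A − (-5)·I. Computing rank(N^1) = 2, rank(N^2) = 1, rank(N^3) = 0; the number of blocks of size ≥ j is rank(N^{j−1}) − rank(N^j), giving [2, 1, 1]. So we have 1 block(s) of size 3, 1 block(s) of size 1 → block sizes [3, 1]

Assembling the blocks gives a Jordan form
J =
  [-5,  1,  0,  0]
  [ 0, -5,  1,  0]
  [ 0,  0, -5,  0]
  [ 0,  0,  0, -5]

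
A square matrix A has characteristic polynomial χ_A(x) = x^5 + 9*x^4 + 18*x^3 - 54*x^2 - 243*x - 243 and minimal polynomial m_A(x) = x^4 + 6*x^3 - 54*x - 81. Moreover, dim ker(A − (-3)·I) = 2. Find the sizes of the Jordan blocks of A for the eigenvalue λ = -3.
Block sizes for λ = -3: [3, 1]

Step 1 — from the characteristic polynomial, algebraic multiplicity of λ = -3 is 4. From dim ker(A − (-3)·I) = 2, there are exactly 2 Jordan blocks for λ = -3.
Step 2 — from the minimal polynomial, the factor (x + 3)^3 tells us the largest block for λ = -3 has size 3.
Step 3 — with total size 4, 2 blocks, and largest block 3, the block sizes (in nonincreasing order) are [3, 1].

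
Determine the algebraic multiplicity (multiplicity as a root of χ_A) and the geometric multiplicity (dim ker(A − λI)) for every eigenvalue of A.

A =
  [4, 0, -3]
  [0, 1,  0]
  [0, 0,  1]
λ = 1: alg = 2, geom = 2; λ = 4: alg = 1, geom = 1

Step 1 — factor the characteristic polynomial to read off the algebraic multiplicities:
  χ_A(x) = (x - 4)*(x - 1)^2

Step 2 — compute geometric multiplicities via the rank-nullity identity g(λ) = n − rank(A − λI):
  rank(A − (1)·I) = 1, so dim ker(A − (1)·I) = n − 1 = 2
  rank(A − (4)·I) = 2, so dim ker(A − (4)·I) = n − 2 = 1

Summary:
  λ = 1: algebraic multiplicity = 2, geometric multiplicity = 2
  λ = 4: algebraic multiplicity = 1, geometric multiplicity = 1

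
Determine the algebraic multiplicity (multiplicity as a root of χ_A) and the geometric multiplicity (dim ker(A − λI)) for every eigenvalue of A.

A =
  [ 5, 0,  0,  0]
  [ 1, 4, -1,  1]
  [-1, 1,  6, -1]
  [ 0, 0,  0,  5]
λ = 5: alg = 4, geom = 3

Step 1 — factor the characteristic polynomial to read off the algebraic multiplicities:
  χ_A(x) = (x - 5)^4

Step 2 — compute geometric multiplicities via the rank-nullity identity g(λ) = n − rank(A − λI):
  rank(A − (5)·I) = 1, so dim ker(A − (5)·I) = n − 1 = 3

Summary:
  λ = 5: algebraic multiplicity = 4, geometric multiplicity = 3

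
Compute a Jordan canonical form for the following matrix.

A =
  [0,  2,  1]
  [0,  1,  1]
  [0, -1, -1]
J_3(0)

The characteristic polynomial is
  det(x·I − A) = x^3

Eigenvalues and multiplicities (the geometric multiplicity of λ is n − rank(A − λI), which equals the number of Jordan blocks for λ):
  λ = 0: algebraic multiplicity = 3, geometric multiplicity = 1

Determining the block sizes for each eigenvalue:
  λ = 0: one block (gm = 1), so the single block has size am = 3 → block sizes [3]

Assembling the blocks gives a Jordan form
J =
  [0, 1, 0]
  [0, 0, 1]
  [0, 0, 0]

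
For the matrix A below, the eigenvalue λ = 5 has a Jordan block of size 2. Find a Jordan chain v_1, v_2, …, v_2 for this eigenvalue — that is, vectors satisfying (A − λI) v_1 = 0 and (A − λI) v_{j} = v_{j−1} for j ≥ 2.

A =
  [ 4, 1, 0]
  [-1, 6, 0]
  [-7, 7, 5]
A Jordan chain for λ = 5 of length 2:
v_1 = (-1, -1, -7)ᵀ
v_2 = (1, 0, 0)ᵀ

Let N = A − (5)·I. We want v_2 with N^2 v_2 = 0 but N^1 v_2 ≠ 0; then v_{j-1} := N · v_j for j = 2, …, 2.

Pick v_2 = (1, 0, 0)ᵀ.
Then v_1 = N · v_2 = (-1, -1, -7)ᵀ.

Sanity check: (A − (5)·I) v_1 = (0, 0, 0)ᵀ = 0. ✓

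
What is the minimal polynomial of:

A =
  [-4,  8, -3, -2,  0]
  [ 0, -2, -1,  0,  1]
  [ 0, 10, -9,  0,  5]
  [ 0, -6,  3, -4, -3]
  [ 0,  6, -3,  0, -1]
x^3 + 12*x^2 + 48*x + 64

The characteristic polynomial is χ_A(x) = (x + 4)^5, so the eigenvalues are known. The minimal polynomial is
  m_A(x) = Π_λ (x − λ)^{k_λ}
where k_λ is the size of the *largest* Jordan block for λ (equivalently, the smallest k with (A − λI)^k v = 0 for every generalised eigenvector v of λ).

  λ = -4: largest Jordan block has size 3, contributing (x + 4)^3

So m_A(x) = (x + 4)^3 = x^3 + 12*x^2 + 48*x + 64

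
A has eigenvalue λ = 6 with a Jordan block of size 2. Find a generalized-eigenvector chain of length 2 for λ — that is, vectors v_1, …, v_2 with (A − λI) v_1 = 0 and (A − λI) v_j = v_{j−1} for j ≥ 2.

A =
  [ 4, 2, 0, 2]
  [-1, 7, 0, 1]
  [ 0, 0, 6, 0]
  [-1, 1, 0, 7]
A Jordan chain for λ = 6 of length 2:
v_1 = (-2, -1, 0, -1)ᵀ
v_2 = (1, 0, 0, 0)ᵀ

Let N = A − (6)·I. We want v_2 with N^2 v_2 = 0 but N^1 v_2 ≠ 0; then v_{j-1} := N · v_j for j = 2, …, 2.

Pick v_2 = (1, 0, 0, 0)ᵀ.
Then v_1 = N · v_2 = (-2, -1, 0, -1)ᵀ.

Sanity check: (A − (6)·I) v_1 = (0, 0, 0, 0)ᵀ = 0. ✓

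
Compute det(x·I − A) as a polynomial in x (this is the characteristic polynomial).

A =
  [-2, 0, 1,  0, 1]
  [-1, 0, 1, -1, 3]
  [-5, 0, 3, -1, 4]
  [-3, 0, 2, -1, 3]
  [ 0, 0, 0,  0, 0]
x^5

Expanding det(x·I − A) (e.g. by cofactor expansion or by noting that A is similar to its Jordan form J, which has the same characteristic polynomial as A) gives
  χ_A(x) = x^5
which factors as x^5. The eigenvalues (with algebraic multiplicities) are λ = 0 with multiplicity 5.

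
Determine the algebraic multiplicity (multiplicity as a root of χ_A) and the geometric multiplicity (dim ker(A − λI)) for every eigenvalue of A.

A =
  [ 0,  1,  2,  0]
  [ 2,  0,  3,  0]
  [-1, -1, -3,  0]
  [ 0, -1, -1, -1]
λ = -1: alg = 4, geom = 2

Step 1 — factor the characteristic polynomial to read off the algebraic multiplicities:
  χ_A(x) = (x + 1)^4

Step 2 — compute geometric multiplicities via the rank-nullity identity g(λ) = n − rank(A − λI):
  rank(A − (-1)·I) = 2, so dim ker(A − (-1)·I) = n − 2 = 2

Summary:
  λ = -1: algebraic multiplicity = 4, geometric multiplicity = 2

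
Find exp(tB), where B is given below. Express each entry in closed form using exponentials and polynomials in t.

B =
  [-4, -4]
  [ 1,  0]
e^{tB} =
  [-2*t*exp(-2*t) + exp(-2*t), -4*t*exp(-2*t)]
  [t*exp(-2*t), 2*t*exp(-2*t) + exp(-2*t)]

Strategy: write B = P · J · P⁻¹ where J is a Jordan canonical form, so e^{tB} = P · e^{tJ} · P⁻¹, and e^{tJ} can be computed block-by-block.

B has Jordan form
J =
  [-2,  1]
  [ 0, -2]
(up to reordering of blocks).

Per-block formulas:
  For a 2×2 Jordan block J_2(-2): exp(t · J_2(-2)) = e^(-2t)·(I + t·N), where N is the 2×2 nilpotent shift.

After assembling e^{tJ} and conjugating by P, we get:

e^{tB} =
  [-2*t*exp(-2*t) + exp(-2*t), -4*t*exp(-2*t)]
  [t*exp(-2*t), 2*t*exp(-2*t) + exp(-2*t)]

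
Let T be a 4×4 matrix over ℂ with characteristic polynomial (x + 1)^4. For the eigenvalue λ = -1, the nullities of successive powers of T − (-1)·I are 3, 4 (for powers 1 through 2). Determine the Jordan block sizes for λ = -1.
Block sizes for λ = -1: [2, 1, 1]

From the dimensions of kernels of powers, the number of Jordan blocks of size at least j is d_j − d_{j−1} where d_j = dim ker(N^j) (with d_0 = 0). Computing the differences gives [3, 1].
The number of blocks of size exactly k is (#blocks of size ≥ k) − (#blocks of size ≥ k + 1), so the partition is: 2 block(s) of size 1, 1 block(s) of size 2.
In nonincreasing order the block sizes are [2, 1, 1].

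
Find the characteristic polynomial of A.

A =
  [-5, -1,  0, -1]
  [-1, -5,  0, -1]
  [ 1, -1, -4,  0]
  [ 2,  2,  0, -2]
x^4 + 16*x^3 + 96*x^2 + 256*x + 256

Expanding det(x·I − A) (e.g. by cofactor expansion or by noting that A is similar to its Jordan form J, which has the same characteristic polynomial as A) gives
  χ_A(x) = x^4 + 16*x^3 + 96*x^2 + 256*x + 256
which factors as (x + 4)^4. The eigenvalues (with algebraic multiplicities) are λ = -4 with multiplicity 4.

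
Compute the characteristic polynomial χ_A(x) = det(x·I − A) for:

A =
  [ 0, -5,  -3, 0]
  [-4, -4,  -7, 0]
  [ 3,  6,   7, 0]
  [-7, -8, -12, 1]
x^4 - 4*x^3 + 6*x^2 - 4*x + 1

Expanding det(x·I − A) (e.g. by cofactor expansion or by noting that A is similar to its Jordan form J, which has the same characteristic polynomial as A) gives
  χ_A(x) = x^4 - 4*x^3 + 6*x^2 - 4*x + 1
which factors as (x - 1)^4. The eigenvalues (with algebraic multiplicities) are λ = 1 with multiplicity 4.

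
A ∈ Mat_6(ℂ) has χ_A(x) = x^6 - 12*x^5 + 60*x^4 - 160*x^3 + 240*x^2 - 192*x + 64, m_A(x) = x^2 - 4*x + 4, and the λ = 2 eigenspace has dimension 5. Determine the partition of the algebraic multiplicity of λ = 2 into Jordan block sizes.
Block sizes for λ = 2: [2, 1, 1, 1, 1]

Step 1 — from the characteristic polynomial, algebraic multiplicity of λ = 2 is 6. From dim ker(A − (2)·I) = 5, there are exactly 5 Jordan blocks for λ = 2.
Step 2 — from the minimal polynomial, the factor (x − 2)^2 tells us the largest block for λ = 2 has size 2.
Step 3 — with total size 6, 5 blocks, and largest block 2, the block sizes (in nonincreasing order) are [2, 1, 1, 1, 1].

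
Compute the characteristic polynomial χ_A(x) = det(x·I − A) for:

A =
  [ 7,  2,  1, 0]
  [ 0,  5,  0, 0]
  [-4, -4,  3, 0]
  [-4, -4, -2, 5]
x^4 - 20*x^3 + 150*x^2 - 500*x + 625

Expanding det(x·I − A) (e.g. by cofactor expansion or by noting that A is similar to its Jordan form J, which has the same characteristic polynomial as A) gives
  χ_A(x) = x^4 - 20*x^3 + 150*x^2 - 500*x + 625
which factors as (x - 5)^4. The eigenvalues (with algebraic multiplicities) are λ = 5 with multiplicity 4.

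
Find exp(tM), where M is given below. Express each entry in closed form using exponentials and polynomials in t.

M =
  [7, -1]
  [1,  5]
e^{tM} =
  [t*exp(6*t) + exp(6*t), -t*exp(6*t)]
  [t*exp(6*t), -t*exp(6*t) + exp(6*t)]

Strategy: write M = P · J · P⁻¹ where J is a Jordan canonical form, so e^{tM} = P · e^{tJ} · P⁻¹, and e^{tJ} can be computed block-by-block.

M has Jordan form
J =
  [6, 1]
  [0, 6]
(up to reordering of blocks).

Per-block formulas:
  For a 2×2 Jordan block J_2(6): exp(t · J_2(6)) = e^(6t)·(I + t·N), where N is the 2×2 nilpotent shift.

After assembling e^{tJ} and conjugating by P, we get:

e^{tM} =
  [t*exp(6*t) + exp(6*t), -t*exp(6*t)]
  [t*exp(6*t), -t*exp(6*t) + exp(6*t)]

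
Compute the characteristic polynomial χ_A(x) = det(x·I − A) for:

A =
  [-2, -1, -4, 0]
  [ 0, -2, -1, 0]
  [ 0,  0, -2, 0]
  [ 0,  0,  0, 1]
x^4 + 5*x^3 + 6*x^2 - 4*x - 8

Expanding det(x·I − A) (e.g. by cofactor expansion or by noting that A is similar to its Jordan form J, which has the same characteristic polynomial as A) gives
  χ_A(x) = x^4 + 5*x^3 + 6*x^2 - 4*x - 8
which factors as (x - 1)*(x + 2)^3. The eigenvalues (with algebraic multiplicities) are λ = -2 with multiplicity 3, λ = 1 with multiplicity 1.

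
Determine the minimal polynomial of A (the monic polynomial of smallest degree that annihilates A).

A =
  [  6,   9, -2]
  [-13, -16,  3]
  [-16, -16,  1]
x^3 + 9*x^2 + 27*x + 27

The characteristic polynomial is χ_A(x) = (x + 3)^3, so the eigenvalues are known. The minimal polynomial is
  m_A(x) = Π_λ (x − λ)^{k_λ}
where k_λ is the size of the *largest* Jordan block for λ (equivalently, the smallest k with (A − λI)^k v = 0 for every generalised eigenvector v of λ).

  λ = -3: largest Jordan block has size 3, contributing (x + 3)^3

So m_A(x) = (x + 3)^3 = x^3 + 9*x^2 + 27*x + 27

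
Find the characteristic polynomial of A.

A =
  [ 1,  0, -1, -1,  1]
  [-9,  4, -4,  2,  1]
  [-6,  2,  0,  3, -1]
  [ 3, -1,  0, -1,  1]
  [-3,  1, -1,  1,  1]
x^5 - 5*x^4 + 10*x^3 - 10*x^2 + 5*x - 1

Expanding det(x·I − A) (e.g. by cofactor expansion or by noting that A is similar to its Jordan form J, which has the same characteristic polynomial as A) gives
  χ_A(x) = x^5 - 5*x^4 + 10*x^3 - 10*x^2 + 5*x - 1
which factors as (x - 1)^5. The eigenvalues (with algebraic multiplicities) are λ = 1 with multiplicity 5.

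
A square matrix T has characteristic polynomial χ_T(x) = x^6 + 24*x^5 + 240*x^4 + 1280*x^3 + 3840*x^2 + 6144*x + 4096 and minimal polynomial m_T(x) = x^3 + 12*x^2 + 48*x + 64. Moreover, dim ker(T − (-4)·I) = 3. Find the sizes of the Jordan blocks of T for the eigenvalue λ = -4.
Block sizes for λ = -4: [3, 2, 1]

Step 1 — from the characteristic polynomial, algebraic multiplicity of λ = -4 is 6. From dim ker(T − (-4)·I) = 3, there are exactly 3 Jordan blocks for λ = -4.
Step 2 — from the minimal polynomial, the factor (x + 4)^3 tells us the largest block for λ = -4 has size 3.
Step 3 — with total size 6, 3 blocks, and largest block 3, the block sizes (in nonincreasing order) are [3, 2, 1].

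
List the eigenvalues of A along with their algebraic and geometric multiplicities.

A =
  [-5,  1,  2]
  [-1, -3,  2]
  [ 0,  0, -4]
λ = -4: alg = 3, geom = 2

Step 1 — factor the characteristic polynomial to read off the algebraic multiplicities:
  χ_A(x) = (x + 4)^3

Step 2 — compute geometric multiplicities via the rank-nullity identity g(λ) = n − rank(A − λI):
  rank(A − (-4)·I) = 1, so dim ker(A − (-4)·I) = n − 1 = 2

Summary:
  λ = -4: algebraic multiplicity = 3, geometric multiplicity = 2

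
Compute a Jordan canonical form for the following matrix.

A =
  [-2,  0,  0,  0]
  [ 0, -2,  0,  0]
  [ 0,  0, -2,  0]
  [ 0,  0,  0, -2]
J_1(-2) ⊕ J_1(-2) ⊕ J_1(-2) ⊕ J_1(-2)

The characteristic polynomial is
  det(x·I − A) = x^4 + 8*x^3 + 24*x^2 + 32*x + 16 = (x + 2)^4

Eigenvalues and multiplicities (the geometric multiplicity of λ is n − rank(A − λI), which equals the number of Jordan blocks for λ):
  λ = -2: algebraic multiplicity = 4, geometric multiplicity = 4

Determining the block sizes for each eigenvalue:
  λ = -2: gm = am = 4, so every block has size 1 → block sizes [1, 1, 1, 1]

Assembling the blocks gives a Jordan form
J =
  [-2,  0,  0,  0]
  [ 0, -2,  0,  0]
  [ 0,  0, -2,  0]
  [ 0,  0,  0, -2]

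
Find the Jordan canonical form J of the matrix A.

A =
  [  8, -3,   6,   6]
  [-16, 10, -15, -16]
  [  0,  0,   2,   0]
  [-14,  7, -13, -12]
J_3(2) ⊕ J_1(2)

The characteristic polynomial is
  det(x·I − A) = x^4 - 8*x^3 + 24*x^2 - 32*x + 16 = (x - 2)^4

Eigenvalues and multiplicities (the geometric multiplicity of λ is n − rank(A − λI), which equals the number of Jordan blocks for λ):
  λ = 2: algebraic multiplicity = 4, geometric multiplicity = 2

Determining the block sizes for each eigenvalue:
  λ = 2: with am = 4 and gm = 2, the partition is not yet determined (e.g. several partitions of 4 into 2 parts exist). Let N = A − (2)·I. Computing rank(N^1) = 2, rank(N^2) = 1, rank(N^3) = 0; the number of blocks of size ≥ j is rank(N^{j−1}) − rank(N^j), giving [2, 1, 1]. So we have 1 block(s) of size 3, 1 block(s) of size 1 → block sizes [3, 1]

Assembling the blocks gives a Jordan form
J =
  [2, 1, 0, 0]
  [0, 2, 1, 0]
  [0, 0, 2, 0]
  [0, 0, 0, 2]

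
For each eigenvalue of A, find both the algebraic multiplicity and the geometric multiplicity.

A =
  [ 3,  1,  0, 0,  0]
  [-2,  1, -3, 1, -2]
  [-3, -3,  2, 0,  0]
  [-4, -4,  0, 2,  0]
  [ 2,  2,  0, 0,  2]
λ = 2: alg = 5, geom = 3

Step 1 — factor the characteristic polynomial to read off the algebraic multiplicities:
  χ_A(x) = (x - 2)^5

Step 2 — compute geometric multiplicities via the rank-nullity identity g(λ) = n − rank(A − λI):
  rank(A − (2)·I) = 2, so dim ker(A − (2)·I) = n − 2 = 3

Summary:
  λ = 2: algebraic multiplicity = 5, geometric multiplicity = 3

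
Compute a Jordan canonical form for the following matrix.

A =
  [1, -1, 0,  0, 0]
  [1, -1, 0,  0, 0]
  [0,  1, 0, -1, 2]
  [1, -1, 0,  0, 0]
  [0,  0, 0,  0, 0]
J_2(0) ⊕ J_2(0) ⊕ J_1(0)

The characteristic polynomial is
  det(x·I − A) = x^5

Eigenvalues and multiplicities (the geometric multiplicity of λ is n − rank(A − λI), which equals the number of Jordan blocks for λ):
  λ = 0: algebraic multiplicity = 5, geometric multiplicity = 3

Determining the block sizes for each eigenvalue:
  λ = 0: with am = 5 and gm = 3, the partition is not yet determined (e.g. several partitions of 5 into 3 parts exist). Let N = A − (0)·I. Computing rank(N^1) = 2, rank(N^2) = 0; the number of blocks of size ≥ j is rank(N^{j−1}) − rank(N^j), giving [3, 2]. So we have 2 block(s) of size 2, 1 block(s) of size 1 → block sizes [2, 2, 1]

Assembling the blocks gives a Jordan form
J =
  [0, 1, 0, 0, 0]
  [0, 0, 0, 0, 0]
  [0, 0, 0, 1, 0]
  [0, 0, 0, 0, 0]
  [0, 0, 0, 0, 0]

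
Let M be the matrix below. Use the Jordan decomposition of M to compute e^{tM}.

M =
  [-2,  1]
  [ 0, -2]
e^{tM} =
  [exp(-2*t), t*exp(-2*t)]
  [0, exp(-2*t)]

Strategy: write M = P · J · P⁻¹ where J is a Jordan canonical form, so e^{tM} = P · e^{tJ} · P⁻¹, and e^{tJ} can be computed block-by-block.

M has Jordan form
J =
  [-2,  1]
  [ 0, -2]
(up to reordering of blocks).

Per-block formulas:
  For a 2×2 Jordan block J_2(-2): exp(t · J_2(-2)) = e^(-2t)·(I + t·N), where N is the 2×2 nilpotent shift.

After assembling e^{tJ} and conjugating by P, we get:

e^{tM} =
  [exp(-2*t), t*exp(-2*t)]
  [0, exp(-2*t)]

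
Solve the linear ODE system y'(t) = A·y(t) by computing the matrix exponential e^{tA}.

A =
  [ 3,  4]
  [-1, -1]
e^{tA} =
  [2*t*exp(t) + exp(t), 4*t*exp(t)]
  [-t*exp(t), -2*t*exp(t) + exp(t)]

Strategy: write A = P · J · P⁻¹ where J is a Jordan canonical form, so e^{tA} = P · e^{tJ} · P⁻¹, and e^{tJ} can be computed block-by-block.

A has Jordan form
J =
  [1, 1]
  [0, 1]
(up to reordering of blocks).

Per-block formulas:
  For a 2×2 Jordan block J_2(1): exp(t · J_2(1)) = e^(1t)·(I + t·N), where N is the 2×2 nilpotent shift.

After assembling e^{tJ} and conjugating by P, we get:

e^{tA} =
  [2*t*exp(t) + exp(t), 4*t*exp(t)]
  [-t*exp(t), -2*t*exp(t) + exp(t)]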